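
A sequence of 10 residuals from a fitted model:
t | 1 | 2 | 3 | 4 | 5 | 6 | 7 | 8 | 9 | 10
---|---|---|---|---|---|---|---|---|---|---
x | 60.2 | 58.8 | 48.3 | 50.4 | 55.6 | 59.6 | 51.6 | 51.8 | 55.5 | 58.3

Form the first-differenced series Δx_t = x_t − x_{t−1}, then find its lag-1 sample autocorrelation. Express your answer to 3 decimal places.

0.005

First differences Δx: -1.4, -10.5, 2.1, 5.2, 4.0, -8.0, 0.2, 3.7, 2.8
Mean of differences = -0.2111
Numerator Σ(Δx_t−Δx̄)(Δx_{t+1}−Δx̄) = 1.1288
Denominator Σ(Δx_t−Δx̄)² = 244.8289
r_1(Δx) = 1.1288 / 244.8289 = 0.005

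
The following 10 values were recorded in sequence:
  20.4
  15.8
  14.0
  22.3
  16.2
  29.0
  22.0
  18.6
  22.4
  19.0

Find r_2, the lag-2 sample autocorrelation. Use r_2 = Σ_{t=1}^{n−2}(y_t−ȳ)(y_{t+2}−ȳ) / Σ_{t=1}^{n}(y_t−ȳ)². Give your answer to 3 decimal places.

0.105

Mean ȳ = (20.4 + 15.8 + 14.0 + 22.3 + 16.2 + 29.0 + 22.0 + 18.6 + 22.4 + 19.0)/10 = 19.9700
Numerator Σ_{t=1}^{8}(y_t−ȳ)(y_{t+2}−ȳ) = 17.5012
Denominator Σ(y_t−ȳ)² = 167.2410
r_2 = 17.5012 / 167.2410 = 0.105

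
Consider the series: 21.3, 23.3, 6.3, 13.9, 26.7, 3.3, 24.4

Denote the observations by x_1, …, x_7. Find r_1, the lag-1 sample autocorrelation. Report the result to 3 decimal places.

-0.523

Mean x̄ = (21.3 + 23.3 + 6.3 + 13.9 + 26.7 + 3.3 + 24.4)/7 = 17.0286
Deviations from mean: 4.2714, 6.2714, -10.7286, -3.1286, 9.6714, -13.7286, 7.3714
Σ(x_t−x̄)(x_{t+1}−x̄) = (26.7880) + (-67.2835) + (33.5651) + (-30.2578) + (-132.7749) + (-101.1992) = -271.1622
Denominator Σ(x_t−x̄)² = 518.8143
r_1 = -271.1622 / 518.8143 = -0.523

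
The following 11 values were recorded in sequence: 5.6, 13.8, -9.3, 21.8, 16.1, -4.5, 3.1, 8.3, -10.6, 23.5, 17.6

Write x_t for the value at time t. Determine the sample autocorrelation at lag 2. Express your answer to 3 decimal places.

Mean x̄ = (5.6 + 13.8 − 9.3 + 21.8 + 16.1 − 4.5 + 3.1 + 8.3 − 10.6 + 23.5 + 17.6)/11 = 7.7636
Numerator Σ_{t=1}^{9}(x_t−x̄)(x_{t+2}−x̄) = -324.7426
Denominator Σ(x_t−x̄)² = 1452.8455
r_2 = -324.7426 / 1452.8455 = -0.224

-0.224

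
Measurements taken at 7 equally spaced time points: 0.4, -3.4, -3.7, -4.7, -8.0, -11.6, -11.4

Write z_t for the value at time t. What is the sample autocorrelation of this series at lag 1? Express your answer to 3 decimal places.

Mean z̄ = (0.4 − 3.4 − 3.7 − 4.7 − 8.0 − 11.6 − 11.4)/7 = -6.0571
Deviations from mean: 6.4571, 2.6571, 2.3571, 1.3571, -1.9429, -5.5429, -5.3429
Numerator Σ_{t=1}^{6}(z_t−z̄)(z_{t+1}−z̄) = 64.3667
Denominator Σ(z_t−z̄)² = 119.1971
r_1 = 64.3667 / 119.1971 = 0.540

0.540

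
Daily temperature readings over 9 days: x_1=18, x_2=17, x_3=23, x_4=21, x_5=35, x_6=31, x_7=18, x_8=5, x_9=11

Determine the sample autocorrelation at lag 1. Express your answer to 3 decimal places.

0.477

Mean x̄ = (18 + 17 + 23 + 21 + 35 + 31 + 18 + 5 + 11)/9 = 19.8889
Numerator Σ_{t=1}^{8}(x_t−x̄)(x_{t+1}−x̄) = 324.0988
Denominator Σ(x_t−x̄)² = 678.8889
r_1 = 324.0988 / 678.8889 = 0.477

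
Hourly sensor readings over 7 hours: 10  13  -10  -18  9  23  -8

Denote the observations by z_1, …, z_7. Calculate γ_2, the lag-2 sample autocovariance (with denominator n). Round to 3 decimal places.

Mean z̄ = (10 + 13 − 10 − 18 + 9 + 23 − 8)/7 = 2.7143
Σ_{t=1}^{5}(z_t−z̄)(z_{t+2}−z̄) = -873.1633
γ_2 = -873.1633 / 7 = -124.738

-124.738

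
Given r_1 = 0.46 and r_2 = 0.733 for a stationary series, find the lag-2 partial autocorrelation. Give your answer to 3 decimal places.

φ_{22} = (r_2 − r_1²) / (1 − r_1²)
r_1² = (0.46)² = 0.2116
Numerator = 0.733 − 0.2116 = 0.5214; denominator = 1 − 0.2116 = 0.7884
φ_{22} = 0.5214 / 0.7884 = 0.661

0.661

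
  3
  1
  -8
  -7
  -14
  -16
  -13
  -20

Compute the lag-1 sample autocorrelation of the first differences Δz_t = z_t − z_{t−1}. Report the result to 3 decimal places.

First differences Δz: -2, -9, 1, -7, -2, 3, -7
Mean of differences = -3.2857
Numerator Σ(Δz_t−Δz̄)(Δz_{t+1}−Δz̄) = -67.7959
Denominator Σ(Δz_t−Δz̄)² = 121.4286
r_1(Δz) = -67.7959 / 121.4286 = -0.558

-0.558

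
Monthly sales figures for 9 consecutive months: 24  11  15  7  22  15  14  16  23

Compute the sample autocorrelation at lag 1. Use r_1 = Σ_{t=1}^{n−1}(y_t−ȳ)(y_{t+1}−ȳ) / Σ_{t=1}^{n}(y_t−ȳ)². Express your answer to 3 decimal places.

Mean ȳ = (24 + 11 + 15 + 7 + 22 + 15 + 14 + 16 + 23)/9 = 16.3333
Numerator Σ_{t=1}^{8}(y_t−ȳ)(y_{t+1}−ȳ) = -80.1111
Denominator Σ(y_t−ȳ)² = 260.0000
r_1 = -80.1111 / 260.0000 = -0.308

-0.308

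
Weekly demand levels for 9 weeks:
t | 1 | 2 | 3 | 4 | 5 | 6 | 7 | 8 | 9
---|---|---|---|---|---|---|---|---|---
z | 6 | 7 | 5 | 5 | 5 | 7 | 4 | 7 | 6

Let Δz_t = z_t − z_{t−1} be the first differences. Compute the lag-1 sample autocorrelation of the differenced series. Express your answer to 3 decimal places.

First differences Δz: 1, -2, 0, 0, 2, -3, 3, -1
Mean of differences = 0.0000
Numerator Σ(Δz_t−Δz̄)(Δz_{t+1}−Δz̄) = -20.0000
Denominator Σ(Δz_t−Δz̄)² = 28.0000
r_1(Δz) = -20.0000 / 28.0000 = -0.714

-0.714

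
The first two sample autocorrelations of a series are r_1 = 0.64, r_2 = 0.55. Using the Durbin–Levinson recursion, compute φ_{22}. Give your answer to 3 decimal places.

φ_{22} = (r_2 − r_1²) / (1 − r_1²)
r_1² = (0.64)² = 0.4096
Numerator = 0.55 − 0.4096 = 0.1404; denominator = 1 − 0.4096 = 0.5904
φ_{22} = 0.1404 / 0.5904 = 0.238

0.238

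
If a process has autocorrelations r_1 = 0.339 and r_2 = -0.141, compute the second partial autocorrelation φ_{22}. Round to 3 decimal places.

-0.289

φ_{22} = (r_2 − r_1²) / (1 − r_1²)
r_1² = (0.339)² = 0.114921
Numerator = -0.141 − 0.1149 = -0.2559; denominator = 1 − 0.1149 = 0.8851
φ_{22} = -0.2559 / 0.8851 = -0.289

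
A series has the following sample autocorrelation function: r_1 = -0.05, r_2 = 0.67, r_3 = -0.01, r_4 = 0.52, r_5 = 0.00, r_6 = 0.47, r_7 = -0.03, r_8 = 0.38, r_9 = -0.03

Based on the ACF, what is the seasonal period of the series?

2

The largest autocorrelation is r_2 = 0.67, with weaker echoes at lags 4 (0.52), 6 (0.47) and 8 (0.38); the remaining lags stay at or below 0.00.
The dominant spike at lag 2 indicates a seasonal period of 2.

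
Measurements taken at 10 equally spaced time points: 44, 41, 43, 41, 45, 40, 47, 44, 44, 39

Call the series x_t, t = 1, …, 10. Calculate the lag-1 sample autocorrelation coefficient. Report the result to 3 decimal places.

-0.411

Mean x̄ = (44 + 41 + 43 + 41 + 45 + 40 + 47 + 44 + 44 + 39)/10 = 42.8000
Numerator Σ_{t=1}^{9}(x_t−x̄)(x_{t+1}−x̄) = -22.8400
Denominator Σ(x_t−x̄)² = 55.6000
r_1 = -22.8400 / 55.6000 = -0.411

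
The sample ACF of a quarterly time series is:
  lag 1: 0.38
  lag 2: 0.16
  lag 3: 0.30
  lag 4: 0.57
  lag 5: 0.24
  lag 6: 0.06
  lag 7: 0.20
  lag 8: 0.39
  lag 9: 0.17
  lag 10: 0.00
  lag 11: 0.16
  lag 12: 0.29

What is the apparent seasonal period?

The largest autocorrelation is r_4 = 0.57, with a weaker echo at lag 8 (0.39); the remaining lags stay at or below 0.38. The elevated value at lag 1 (0.38), dropping to 0.16 at lag 2, reflects decaying short-term dependence rather than seasonality.
The dominant spike at lag 4 indicates a seasonal period of 4.

4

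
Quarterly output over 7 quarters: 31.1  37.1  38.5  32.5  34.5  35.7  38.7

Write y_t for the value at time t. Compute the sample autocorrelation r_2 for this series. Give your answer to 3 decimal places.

Mean ȳ = (31.1 + 37.1 + 38.5 + 32.5 + 34.5 + 35.7 + 38.7)/7 = 35.4429
Deviations from mean: -4.3429, 1.6571, 3.0571, -2.9429, -0.9429, 0.2571, 3.2571
Σ(y_t−ȳ)(y_{t+2}−ȳ) = (-13.2767) + (-4.8767) + (-2.8824) + (-0.7567) + (-3.0710) = -24.8637
Denominator Σ(y_t−ȳ)² = 51.1771
r_2 = -24.8637 / 51.1771 = -0.486

-0.486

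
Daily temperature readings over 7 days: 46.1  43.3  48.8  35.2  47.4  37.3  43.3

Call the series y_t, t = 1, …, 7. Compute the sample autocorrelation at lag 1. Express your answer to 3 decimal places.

Mean ȳ = (46.1 + 43.3 + 48.8 + 35.2 + 47.4 + 37.3 + 43.3)/7 = 43.0571
Deviations from mean: 3.0429, 0.2429, 5.7429, -7.8571, 4.3429, -5.7571, 0.2429
Σ(y_t−ȳ)(y_{t+1}−ȳ) = (0.7390) + (1.3947) + (-45.1224) + (-34.1224) + (-25.0024) + (-1.3982) = -103.5118
Denominator Σ(y_t−ȳ)² = 156.0971
r_1 = -103.5118 / 156.0971 = -0.663

-0.663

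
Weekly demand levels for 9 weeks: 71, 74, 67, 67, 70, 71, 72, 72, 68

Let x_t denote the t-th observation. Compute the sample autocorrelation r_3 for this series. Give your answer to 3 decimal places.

-0.288

Mean x̄ = (71 + 74 + 67 + 67 + 70 + 71 + 72 + 72 + 68)/9 = 70.2222
Numerator Σ_{t=1}^{6}(x_t−x̄)(x_{t+3}−x̄) = -13.7037
Denominator Σ(x_t−x̄)² = 47.5556
r_3 = -13.7037 / 47.5556 = -0.288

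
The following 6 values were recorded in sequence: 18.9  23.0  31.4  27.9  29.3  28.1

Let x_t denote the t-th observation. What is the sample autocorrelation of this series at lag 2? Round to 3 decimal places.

Mean x̄ = (18.9 + 23.0 + 31.4 + 27.9 + 29.3 + 28.1)/6 = 26.4333
Deviations from mean: -7.5333, -3.4333, 4.9667, 1.4667, 2.8667, 1.6667
Σ(x_t−x̄)(x_{t+2}−x̄) = (-37.4156) + (-5.0356) + (14.2378) + (2.4444) = -25.7689
Denominator Σ(x_t−x̄)² = 106.3533
r_2 = -25.7689 / 106.3533 = -0.242

-0.242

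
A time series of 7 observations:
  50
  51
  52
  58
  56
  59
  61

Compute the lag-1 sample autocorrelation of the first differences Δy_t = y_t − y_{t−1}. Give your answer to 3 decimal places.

-0.661

First differences Δy: 1, 1, 6, -2, 3, 2
Mean of differences = 1.8333
Numerator Σ(Δy_t−Δȳ)(Δy_{t+1}−Δȳ) = -23.0278
Denominator Σ(Δy_t−Δȳ)² = 34.8333
r_1(Δy) = -23.0278 / 34.8333 = -0.661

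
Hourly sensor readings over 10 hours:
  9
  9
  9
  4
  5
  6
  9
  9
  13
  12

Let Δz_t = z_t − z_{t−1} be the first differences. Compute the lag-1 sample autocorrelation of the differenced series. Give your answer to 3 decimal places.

First differences Δz: 0, 0, -5, 1, 1, 3, 0, 4, -1
Mean of differences = 0.3333
Numerator Σ(Δz_t−Δz̄)(Δz_{t+1}−Δz̄) = -6.4444
Denominator Σ(Δz_t−Δz̄)² = 52.0000
r_1(Δz) = -6.4444 / 52.0000 = -0.124

-0.124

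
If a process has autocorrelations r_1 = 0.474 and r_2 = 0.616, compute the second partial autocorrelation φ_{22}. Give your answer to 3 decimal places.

0.505

φ_{22} = (r_2 − r_1²) / (1 − r_1²)
r_1² = (0.474)² = 0.224676
Numerator = 0.616 − 0.2247 = 0.3913; denominator = 1 − 0.2247 = 0.7753
φ_{22} = 0.3913 / 0.7753 = 0.505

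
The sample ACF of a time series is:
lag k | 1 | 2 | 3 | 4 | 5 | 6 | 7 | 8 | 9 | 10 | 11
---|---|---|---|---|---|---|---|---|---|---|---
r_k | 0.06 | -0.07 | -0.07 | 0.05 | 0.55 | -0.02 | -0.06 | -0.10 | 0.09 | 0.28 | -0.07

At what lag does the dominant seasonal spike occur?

The largest autocorrelation is r_5 = 0.55, with a weaker echo at lag 10 (0.28); the remaining lags stay at or below 0.09.
The dominant spike at lag 5 indicates a seasonal period of 5.

5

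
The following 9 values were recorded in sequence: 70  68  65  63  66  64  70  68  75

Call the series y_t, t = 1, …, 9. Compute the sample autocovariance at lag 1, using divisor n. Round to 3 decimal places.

Mean ȳ = (70 + 68 + 65 + 63 + 66 + 64 + 70 + 68 + 75)/9 = 67.6667
Σ_{t=1}^{8}(y_t−ȳ)(y_{t+1}−ȳ) = 20.8889
γ_1 = 20.8889 / 9 = 2.321

2.321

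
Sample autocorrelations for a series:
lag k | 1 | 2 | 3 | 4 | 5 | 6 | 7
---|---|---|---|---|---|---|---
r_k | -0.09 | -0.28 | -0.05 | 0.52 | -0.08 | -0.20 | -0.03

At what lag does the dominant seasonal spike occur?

The largest autocorrelation is r_4 = 0.52; the remaining lags stay at or below -0.03.
The dominant spike at lag 4 indicates a seasonal period of 4.

4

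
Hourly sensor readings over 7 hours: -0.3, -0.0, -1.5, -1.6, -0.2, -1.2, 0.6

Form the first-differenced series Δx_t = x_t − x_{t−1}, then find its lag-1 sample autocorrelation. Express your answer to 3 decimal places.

First differences Δx: 0.3, -1.5, -0.1, 1.4, -1.0, 1.8
Mean of differences = 0.1500
Numerator Σ(Δx_t−Δx̄)(Δx_{t+1}−Δx̄) = -3.4825
Denominator Σ(Δx_t−Δx̄)² = 8.4150
r_1(Δx) = -3.4825 / 8.4150 = -0.414

-0.414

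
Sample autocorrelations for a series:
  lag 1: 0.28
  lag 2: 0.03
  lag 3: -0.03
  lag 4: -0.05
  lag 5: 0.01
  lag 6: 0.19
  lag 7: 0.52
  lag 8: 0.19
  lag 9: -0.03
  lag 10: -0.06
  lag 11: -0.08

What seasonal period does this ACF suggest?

7

The largest autocorrelation is r_7 = 0.52; the remaining lags stay at or below 0.28. The elevated value at lag 1 (0.28), dropping to 0.03 at lag 2, reflects decaying short-term dependence rather than seasonality.
The dominant spike at lag 7 indicates a seasonal period of 7.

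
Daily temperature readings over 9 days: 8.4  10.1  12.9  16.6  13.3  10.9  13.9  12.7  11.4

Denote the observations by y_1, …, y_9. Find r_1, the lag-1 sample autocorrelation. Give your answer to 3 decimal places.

Mean ȳ = (8.4 + 10.1 + 12.9 + 16.6 + 13.3 + 10.9 + 13.9 + 12.7 + 11.4)/9 = 12.2444
Numerator Σ_{t=1}^{8}(y_t−ȳ)(y_{t+1}−ȳ) = 11.0158
Denominator Σ(y_t−ȳ)² = 45.3622
r_1 = 11.0158 / 45.3622 = 0.243

0.243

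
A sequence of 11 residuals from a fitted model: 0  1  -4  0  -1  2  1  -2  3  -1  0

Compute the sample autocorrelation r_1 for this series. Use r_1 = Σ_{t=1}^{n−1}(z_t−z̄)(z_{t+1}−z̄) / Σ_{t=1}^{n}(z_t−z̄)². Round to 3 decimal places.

Mean z̄ = (0 + 1 − 4 + 0 − 1 + 2 + 1 − 2 + 3 − 1 + 0)/11 = -0.0909
Numerator Σ_{t=1}^{10}(z_t−z̄)(z_{t+1}−z̄) = -15.0992
Denominator Σ(z_t−z̄)² = 36.9091
r_1 = -15.0992 / 36.9091 = -0.409

-0.409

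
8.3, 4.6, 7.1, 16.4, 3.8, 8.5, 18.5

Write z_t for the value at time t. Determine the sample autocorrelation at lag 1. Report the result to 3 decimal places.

Mean z̄ = (8.3 + 4.6 + 7.1 + 16.4 + 3.8 + 8.5 + 18.5)/7 = 9.6000
Σ(z_t−z̄)(z_{t+1}−z̄) = (6.5000) + (12.5000) + (-17.0000) + (-39.4400) + (6.3800) + (-9.7900) = -40.8500
Denominator Σ(z_t−z̄)² = 193.2400
r_1 = -40.8500 / 193.2400 = -0.211

-0.211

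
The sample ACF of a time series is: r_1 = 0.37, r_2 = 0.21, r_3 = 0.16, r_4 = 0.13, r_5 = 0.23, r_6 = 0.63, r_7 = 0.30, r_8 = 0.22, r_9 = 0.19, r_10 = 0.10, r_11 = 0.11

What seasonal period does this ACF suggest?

The largest autocorrelation is r_6 = 0.63; the remaining lags stay at or below 0.37. The elevated value at lag 1 (0.37), dropping to 0.21 at lag 2, reflects decaying short-term dependence rather than seasonality.
The dominant spike at lag 6 indicates a seasonal period of 6.

6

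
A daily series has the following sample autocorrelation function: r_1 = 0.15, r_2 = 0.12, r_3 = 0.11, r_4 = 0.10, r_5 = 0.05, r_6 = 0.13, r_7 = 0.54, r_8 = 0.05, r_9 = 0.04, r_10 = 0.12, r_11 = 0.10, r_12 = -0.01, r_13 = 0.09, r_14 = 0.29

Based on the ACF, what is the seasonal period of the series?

7

The largest autocorrelation is r_7 = 0.54, with a weaker echo at lag 14 (0.29); the remaining lags stay at or below 0.15.
The dominant spike at lag 7 indicates a seasonal period of 7.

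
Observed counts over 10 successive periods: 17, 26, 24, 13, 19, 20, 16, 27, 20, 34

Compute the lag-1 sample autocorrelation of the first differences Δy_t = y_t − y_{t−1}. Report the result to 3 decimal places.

-0.457

First differences Δy: 9, -2, -11, 6, 1, -4, 11, -7, 14
Mean of differences = 1.8889
Numerator Σ(Δy_t−Δȳ)(Δy_{t+1}−Δȳ) = -271.2346
Denominator Σ(Δy_t−Δȳ)² = 592.8889
r_1(Δy) = -271.2346 / 592.8889 = -0.457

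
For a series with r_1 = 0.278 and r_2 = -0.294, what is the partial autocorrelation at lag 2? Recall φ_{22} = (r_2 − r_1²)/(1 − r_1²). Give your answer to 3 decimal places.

-0.402

φ_{22} = (r_2 − r_1²) / (1 − r_1²)
r_1² = (0.278)² = 0.077284
Numerator = -0.294 − 0.0773 = -0.3713; denominator = 1 − 0.0773 = 0.9227
φ_{22} = -0.3713 / 0.9227 = -0.402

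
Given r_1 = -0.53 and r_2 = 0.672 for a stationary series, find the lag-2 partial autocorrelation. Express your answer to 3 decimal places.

0.544

φ_{22} = (r_2 − r_1²) / (1 − r_1²)
r_1² = (-0.53)² = 0.2809
Numerator = 0.672 − 0.2809 = 0.3911; denominator = 1 − 0.2809 = 0.7191
φ_{22} = 0.3911 / 0.7191 = 0.544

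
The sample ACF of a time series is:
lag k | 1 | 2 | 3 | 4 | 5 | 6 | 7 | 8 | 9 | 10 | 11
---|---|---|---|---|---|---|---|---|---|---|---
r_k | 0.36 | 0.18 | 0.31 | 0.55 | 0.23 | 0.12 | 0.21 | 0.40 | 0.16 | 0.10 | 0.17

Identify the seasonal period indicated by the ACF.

The largest autocorrelation is r_4 = 0.55, with a weaker echo at lag 8 (0.40); the remaining lags stay at or below 0.36. The elevated value at lag 1 (0.36), dropping to 0.18 at lag 2, reflects decaying short-term dependence rather than seasonality.
The dominant spike at lag 4 indicates a seasonal period of 4.

4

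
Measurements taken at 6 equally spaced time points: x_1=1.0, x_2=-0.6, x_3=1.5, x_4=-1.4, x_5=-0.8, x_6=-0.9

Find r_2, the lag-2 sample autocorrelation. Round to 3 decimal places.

0.345

Mean x̄ = (1.0 − 0.6 + 1.5 − 1.4 − 0.8 − 0.9)/6 = -0.2000
Σ(x_t−x̄)(x_{t+2}−x̄) = (2.0400) + (0.4800) + (-1.0200) + (0.8400) = 2.3400
Denominator Σ(x_t−x̄)² = 6.7800
r_2 = 2.3400 / 6.7800 = 0.345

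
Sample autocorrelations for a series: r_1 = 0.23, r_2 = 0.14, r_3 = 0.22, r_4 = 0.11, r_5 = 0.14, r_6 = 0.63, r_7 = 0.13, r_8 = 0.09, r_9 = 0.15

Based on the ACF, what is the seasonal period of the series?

The largest autocorrelation is r_6 = 0.63; the remaining lags stay at or below 0.23. The elevated value at lag 1 (0.23), dropping to 0.14 at lag 2, reflects decaying short-term dependence rather than seasonality.
The dominant spike at lag 6 indicates a seasonal period of 6.

6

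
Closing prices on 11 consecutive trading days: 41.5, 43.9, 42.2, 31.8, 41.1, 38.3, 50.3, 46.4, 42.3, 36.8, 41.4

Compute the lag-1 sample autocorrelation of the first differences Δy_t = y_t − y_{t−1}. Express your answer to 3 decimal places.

-0.402

First differences Δy: 2.4, -1.7, -10.4, 9.3, -2.8, 12.0, -3.9, -4.1, -5.5, 4.6
Mean of differences = -0.0100
Numerator Σ(Δy_t−Δȳ)(Δy_{t+1}−Δȳ) = -176.3911
Denominator Σ(Δy_t−Δȳ)² = 438.5690
r_1(Δy) = -176.3911 / 438.5690 = -0.402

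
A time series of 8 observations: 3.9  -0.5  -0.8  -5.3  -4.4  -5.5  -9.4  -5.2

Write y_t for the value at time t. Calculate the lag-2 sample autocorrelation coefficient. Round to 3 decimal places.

0.211

Mean ȳ = (3.9 − 0.5 − 0.8 − 5.3 − 4.4 − 5.5 − 9.4 − 5.2)/8 = -3.4000
Σ(y_t−ȳ)(y_{t+2}−ȳ) = (18.9800) + (-5.5100) + (-2.6000) + (3.9900) + (6.0000) + (3.7800) = 24.6400
Denominator Σ(y_t−ȳ)² = 116.7200
r_2 = 24.6400 / 116.7200 = 0.211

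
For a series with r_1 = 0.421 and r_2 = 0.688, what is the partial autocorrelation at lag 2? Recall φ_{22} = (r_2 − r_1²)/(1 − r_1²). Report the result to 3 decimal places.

0.621

φ_{22} = (r_2 − r_1²) / (1 − r_1²)
r_1² = (0.421)² = 0.177241
Numerator = 0.688 − 0.1772 = 0.5108; denominator = 1 − 0.1772 = 0.8228
φ_{22} = 0.5108 / 0.8228 = 0.621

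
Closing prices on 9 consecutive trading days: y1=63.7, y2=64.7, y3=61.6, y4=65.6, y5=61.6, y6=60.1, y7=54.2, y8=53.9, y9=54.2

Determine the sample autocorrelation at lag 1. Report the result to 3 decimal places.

Mean ȳ = (63.7 + 64.7 + 61.6 + 65.6 + 61.6 + 60.1 + 54.2 + 53.9 + 54.2)/9 = 59.9556
Numerator Σ_{t=1}^{8}(y_t−ȳ)(y_{t+1}−ȳ) = 113.2436
Denominator Σ(y_t−ȳ)² = 176.7422
r_1 = 113.2436 / 176.7422 = 0.641

0.641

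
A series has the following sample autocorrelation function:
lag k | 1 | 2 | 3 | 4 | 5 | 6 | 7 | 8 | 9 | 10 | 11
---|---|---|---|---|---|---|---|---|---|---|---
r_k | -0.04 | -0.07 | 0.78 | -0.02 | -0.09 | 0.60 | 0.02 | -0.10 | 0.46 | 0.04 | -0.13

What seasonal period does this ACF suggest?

The largest autocorrelation is r_3 = 0.78, with weaker echoes at lags 6 (0.60) and 9 (0.46); the remaining lags stay at or below 0.04.
The dominant spike at lag 3 indicates a seasonal period of 3.

3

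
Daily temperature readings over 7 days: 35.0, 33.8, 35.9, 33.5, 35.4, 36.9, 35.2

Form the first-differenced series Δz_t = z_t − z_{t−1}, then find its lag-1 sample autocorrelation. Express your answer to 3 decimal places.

-0.586

First differences Δz: -1.2, 2.1, -2.4, 1.9, 1.5, -1.7
Mean of differences = 0.0333
Numerator Σ(Δz_t−Δz̄)(Δz_{t+1}−Δz̄) = -11.9244
Denominator Σ(Δz_t−Δz̄)² = 20.3533
r_1(Δz) = -11.9244 / 20.3533 = -0.586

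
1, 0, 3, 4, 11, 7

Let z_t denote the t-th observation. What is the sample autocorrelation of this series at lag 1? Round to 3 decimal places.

Mean z̄ = (1 + 0 + 3 + 4 + 11 + 7)/6 = 4.3333
Deviations from mean: -3.3333, -4.3333, -1.3333, -0.3333, 6.6667, 2.6667
Numerator Σ_{t=1}^{5}(z_t−z̄)(z_{t+1}−z̄) = 36.2222
Denominator Σ(z_t−z̄)² = 83.3333
r_1 = 36.2222 / 83.3333 = 0.435

0.435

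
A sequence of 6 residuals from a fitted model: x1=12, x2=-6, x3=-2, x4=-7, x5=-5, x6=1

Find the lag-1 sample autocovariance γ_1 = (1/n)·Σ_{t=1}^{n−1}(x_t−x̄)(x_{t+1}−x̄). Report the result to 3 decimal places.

-6.782

Mean x̄ = (12 − 6 − 2 − 7 − 5 + 1)/6 = -1.1667
Deviations: 13.1667, -4.8333, -0.8333, -5.8333, -3.8333, 2.1667
Σ_{t=1}^{5}(x_t−x̄)(x_{t+1}−x̄) = -40.6944
γ_1 = -40.6944 / 6 = -6.782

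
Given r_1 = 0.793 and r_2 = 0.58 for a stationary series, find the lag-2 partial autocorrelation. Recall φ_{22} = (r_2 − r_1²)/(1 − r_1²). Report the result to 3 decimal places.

φ_{22} = (r_2 − r_1²) / (1 − r_1²)
r_1² = (0.793)² = 0.628849
Numerator = 0.58 − 0.6288 = -0.0488; denominator = 1 − 0.6288 = 0.3712
φ_{22} = -0.0488 / 0.3712 = -0.132

-0.132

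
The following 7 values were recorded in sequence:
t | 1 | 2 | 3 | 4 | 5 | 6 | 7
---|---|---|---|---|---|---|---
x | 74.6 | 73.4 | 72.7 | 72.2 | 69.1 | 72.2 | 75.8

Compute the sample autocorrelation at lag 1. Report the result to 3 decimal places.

Mean x̄ = (74.6 + 73.4 + 72.7 + 72.2 + 69.1 + 72.2 + 75.8)/7 = 72.8571
Deviations from mean: 1.7429, 0.5429, -0.1571, -0.6571, -3.7571, -0.6571, 2.9429
Σ(x_t−x̄)(x_{t+1}−x̄) = (0.9461) + (-0.0853) + (0.1033) + (2.4690) + (2.4690) + (-1.9339) = 3.9682
Denominator Σ(x_t−x̄)² = 26.9971
r_1 = 3.9682 / 26.9971 = 0.147

0.147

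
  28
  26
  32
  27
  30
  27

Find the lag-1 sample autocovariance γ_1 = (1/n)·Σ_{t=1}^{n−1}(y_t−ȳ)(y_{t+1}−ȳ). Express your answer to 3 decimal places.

Mean ȳ = (28 + 26 + 32 + 27 + 30 + 27)/6 = 28.3333
Deviations: -0.3333, -2.3333, 3.6667, -1.3333, 1.6667, -1.3333
Σ_{t=1}^{5}(y_t−ȳ)(y_{t+1}−ȳ) = -17.1111
γ_1 = -17.1111 / 6 = -2.852

-2.852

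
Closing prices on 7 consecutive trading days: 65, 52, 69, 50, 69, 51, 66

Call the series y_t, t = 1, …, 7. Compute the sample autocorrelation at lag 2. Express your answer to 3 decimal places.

0.744

Mean ȳ = (65 + 52 + 69 + 50 + 69 + 51 + 66)/7 = 60.2857
Deviations from mean: 4.7143, -8.2857, 8.7143, -10.2857, 8.7143, -9.2857, 5.7143
Numerator Σ_{t=1}^{5}(y_t−ȳ)(y_{t+2}−ȳ) = 347.5510
Denominator Σ(y_t−ȳ)² = 467.4286
r_2 = 347.5510 / 467.4286 = 0.744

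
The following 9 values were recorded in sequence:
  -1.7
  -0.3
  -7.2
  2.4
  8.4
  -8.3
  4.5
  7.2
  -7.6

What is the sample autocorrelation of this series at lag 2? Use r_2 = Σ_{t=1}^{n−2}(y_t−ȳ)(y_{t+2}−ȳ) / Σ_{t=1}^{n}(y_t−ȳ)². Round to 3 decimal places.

-0.381

Mean ȳ = (-1.7 − 0.3 − 7.2 + 2.4 + 8.4 − 8.3 + 4.5 + 7.2 − 7.6)/9 = -0.2889
Numerator Σ_{t=1}^{7}(y_t−ȳ)(y_{t+2}−ȳ) = -125.2647
Denominator Σ(y_t−ȳ)² = 329.1289
r_2 = -125.2647 / 329.1289 = -0.381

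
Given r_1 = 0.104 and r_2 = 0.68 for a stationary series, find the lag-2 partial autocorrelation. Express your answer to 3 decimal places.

0.677

φ_{22} = (r_2 − r_1²) / (1 − r_1²)
r_1² = (0.104)² = 0.010816
Numerator = 0.68 − 0.0108 = 0.6692; denominator = 1 − 0.0108 = 0.9892
φ_{22} = 0.6692 / 0.9892 = 0.677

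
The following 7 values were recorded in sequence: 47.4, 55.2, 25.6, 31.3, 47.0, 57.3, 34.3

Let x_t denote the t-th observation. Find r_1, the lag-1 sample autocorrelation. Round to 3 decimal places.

Mean x̄ = (47.4 + 55.2 + 25.6 + 31.3 + 47.0 + 57.3 + 34.3)/7 = 42.5857
Σ(x_t−x̄)(x_{t+1}−x̄) = (60.7288) + (-214.2627) + (191.6959) + (-49.8184) + (64.9531) + (-121.9184) = -68.6216
Denominator Σ(x_t−x̄)² = 902.8286
r_1 = -68.6216 / 902.8286 = -0.076

-0.076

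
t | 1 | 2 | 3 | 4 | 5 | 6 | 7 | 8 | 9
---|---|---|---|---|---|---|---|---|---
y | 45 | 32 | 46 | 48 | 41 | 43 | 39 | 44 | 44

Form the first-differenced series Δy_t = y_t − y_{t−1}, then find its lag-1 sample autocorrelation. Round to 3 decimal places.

-0.450

First differences Δy: -13, 14, 2, -7, 2, -4, 5, 0
Mean of differences = -0.1250
Numerator Σ(Δy_t−Δȳ)(Δy_{t+1}−Δȳ) = -208.5156
Denominator Σ(Δy_t−Δȳ)² = 462.8750
r_1(Δy) = -208.5156 / 462.8750 = -0.450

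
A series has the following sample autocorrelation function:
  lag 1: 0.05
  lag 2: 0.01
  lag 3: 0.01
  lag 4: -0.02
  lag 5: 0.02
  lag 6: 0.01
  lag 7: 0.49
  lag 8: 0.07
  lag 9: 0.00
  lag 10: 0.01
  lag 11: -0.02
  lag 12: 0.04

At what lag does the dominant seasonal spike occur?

7

The largest autocorrelation is r_7 = 0.49; the remaining lags stay at or below 0.07.
The dominant spike at lag 7 indicates a seasonal period of 7.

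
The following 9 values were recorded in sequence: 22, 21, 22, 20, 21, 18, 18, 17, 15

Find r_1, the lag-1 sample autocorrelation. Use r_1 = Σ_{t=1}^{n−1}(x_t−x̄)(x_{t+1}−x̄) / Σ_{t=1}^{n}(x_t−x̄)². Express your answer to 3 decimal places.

Mean x̄ = (22 + 21 + 22 + 20 + 21 + 18 + 18 + 17 + 15)/9 = 19.3333
Numerator Σ_{t=1}^{8}(x_t−x̄)(x_{t+1}−x̄) = 24.5556
Denominator Σ(x_t−x̄)² = 48.0000
r_1 = 24.5556 / 48.0000 = 0.512

0.512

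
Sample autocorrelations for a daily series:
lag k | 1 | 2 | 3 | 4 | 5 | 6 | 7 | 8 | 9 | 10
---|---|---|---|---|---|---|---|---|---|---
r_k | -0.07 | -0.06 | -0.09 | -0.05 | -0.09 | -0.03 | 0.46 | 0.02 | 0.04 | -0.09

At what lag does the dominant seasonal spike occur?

The largest autocorrelation is r_7 = 0.46; the remaining lags stay at or below 0.04.
The dominant spike at lag 7 indicates a seasonal period of 7.

7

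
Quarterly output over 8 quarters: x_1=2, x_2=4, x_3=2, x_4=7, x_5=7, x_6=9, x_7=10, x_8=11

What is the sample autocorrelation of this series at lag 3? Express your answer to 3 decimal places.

Mean x̄ = (2 + 4 + 2 + 7 + 7 + 9 + 10 + 11)/8 = 6.5000
Numerator Σ_{t=1}^{5}(x_t−x̄)(x_{t+3}−x̄) = -10.7500
Denominator Σ(x_t−x̄)² = 86.0000
r_3 = -10.7500 / 86.0000 = -0.125

-0.125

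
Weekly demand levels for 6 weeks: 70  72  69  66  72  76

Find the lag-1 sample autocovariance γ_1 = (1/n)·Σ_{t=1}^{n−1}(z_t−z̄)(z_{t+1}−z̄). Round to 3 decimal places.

Mean z̄ = (70 + 72 + 69 + 66 + 72 + 76)/6 = 70.8333
Deviations: -0.8333, 1.1667, -1.8333, -4.8333, 1.1667, 5.1667
Σ_{t=1}^{5}(z_t−z̄)(z_{t+1}−z̄) = 6.1389
γ_1 = 6.1389 / 6 = 1.023

1.023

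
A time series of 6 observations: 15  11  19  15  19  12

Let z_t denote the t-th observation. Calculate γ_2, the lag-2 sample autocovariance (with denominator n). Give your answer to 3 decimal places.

Mean z̄ = (15 + 11 + 19 + 15 + 19 + 12)/6 = 15.1667
Σ_{t=1}^{4}(z_t−z̄)(z_{t+2}−z̄) = 15.2778
γ_2 = 15.2778 / 6 = 2.546

2.546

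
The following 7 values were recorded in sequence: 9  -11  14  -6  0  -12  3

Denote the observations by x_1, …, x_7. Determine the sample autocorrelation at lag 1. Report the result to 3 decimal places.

Mean x̄ = (9 − 11 + 14 − 6 + 0 − 12 + 3)/7 = -0.4286
Deviations from mean: 9.4286, -10.5714, 14.4286, -5.5714, 0.4286, -11.5714, 3.4286
Numerator Σ_{t=1}^{6}(x_t−x̄)(x_{t+1}−x̄) = -379.6122
Denominator Σ(x_t−x̄)² = 585.7143
r_1 = -379.6122 / 585.7143 = -0.648

-0.648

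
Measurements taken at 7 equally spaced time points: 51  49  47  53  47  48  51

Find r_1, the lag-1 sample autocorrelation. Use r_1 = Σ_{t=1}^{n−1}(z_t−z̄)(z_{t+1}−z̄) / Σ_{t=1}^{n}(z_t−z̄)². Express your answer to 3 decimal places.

Mean z̄ = (51 + 49 + 47 + 53 + 47 + 48 + 51)/7 = 49.4286
Deviations from mean: 1.5714, -0.4286, -2.4286, 3.5714, -2.4286, -1.4286, 1.5714
Σ(z_t−z̄)(z_{t+1}−z̄) = (-0.6735) + (1.0408) + (-8.6735) + (-8.6735) + (3.4694) + (-2.2449) = -15.7551
Denominator Σ(z_t−z̄)² = 31.7143
r_1 = -15.7551 / 31.7143 = -0.497

-0.497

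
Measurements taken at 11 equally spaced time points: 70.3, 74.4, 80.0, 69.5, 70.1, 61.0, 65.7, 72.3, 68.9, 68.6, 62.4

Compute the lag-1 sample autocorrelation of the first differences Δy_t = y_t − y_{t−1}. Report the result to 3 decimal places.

-0.240

First differences Δy: 4.1, 5.6, -10.5, 0.6, -9.1, 4.7, 6.6, -3.4, -0.3, -6.2
Mean of differences = -0.7900
Numerator Σ(Δy_t−Δȳ)(Δy_{t+1}−Δȳ) = -84.1161
Denominator Σ(Δy_t−Δȳ)² = 351.0890
r_1(Δy) = -84.1161 / 351.0890 = -0.240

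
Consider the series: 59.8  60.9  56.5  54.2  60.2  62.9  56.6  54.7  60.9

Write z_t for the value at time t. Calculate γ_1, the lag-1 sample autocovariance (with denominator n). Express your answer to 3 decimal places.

Mean z̄ = (59.8 + 60.9 + 56.5 + 54.2 + 60.2 + 62.9 + 56.6 + 54.7 + 60.9)/9 = 58.5222
Σ_{t=1}^{8}(z_t−z̄)(z_{t+1}−z̄) = -3.0927
γ_1 = -3.0927 / 9 = -0.344

-0.344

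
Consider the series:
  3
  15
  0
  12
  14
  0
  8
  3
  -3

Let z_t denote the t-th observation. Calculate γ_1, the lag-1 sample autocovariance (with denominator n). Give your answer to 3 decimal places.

Mean z̄ = (3 + 15 + 0 + 12 + 14 + 0 + 8 + 3 − 3)/9 = 5.7778
Σ_{t=1}^{8}(z_t−z̄)(z_{t+1}−z̄) = -105.8272
γ_1 = -105.8272 / 9 = -11.759

-11.759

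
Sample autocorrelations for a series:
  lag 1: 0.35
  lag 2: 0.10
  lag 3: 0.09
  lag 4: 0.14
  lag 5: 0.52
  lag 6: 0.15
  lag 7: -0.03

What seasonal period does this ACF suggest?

The largest autocorrelation is r_5 = 0.52; the remaining lags stay at or below 0.35. The elevated value at lag 1 (0.35), dropping to 0.10 at lag 2, reflects decaying short-term dependence rather than seasonality.
The dominant spike at lag 5 indicates a seasonal period of 5.

5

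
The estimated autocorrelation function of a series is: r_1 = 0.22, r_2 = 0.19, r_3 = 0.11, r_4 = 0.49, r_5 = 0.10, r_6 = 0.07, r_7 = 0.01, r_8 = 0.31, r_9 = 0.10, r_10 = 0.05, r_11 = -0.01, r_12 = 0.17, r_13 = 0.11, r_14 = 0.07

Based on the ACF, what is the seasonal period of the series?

4

The largest autocorrelation is r_4 = 0.49, with a weaker echo at lag 8 (0.31); the remaining lags stay at or below 0.22. The elevated value at lag 1 (0.22), dropping to 0.19 at lag 2, reflects decaying short-term dependence rather than seasonality.
The dominant spike at lag 4 indicates a seasonal period of 4.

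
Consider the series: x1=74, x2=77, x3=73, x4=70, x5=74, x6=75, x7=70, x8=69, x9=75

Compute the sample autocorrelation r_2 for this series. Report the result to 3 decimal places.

Mean x̄ = (74 + 77 + 73 + 70 + 74 + 75 + 70 + 69 + 75)/9 = 73.0000
Σ(x_t−x̄)(x_{t+2}−x̄) = (0.0000) + (-12.0000) + (0.0000) + (-6.0000) + (-3.0000) + (-8.0000) + (-6.0000) = -35.0000
Denominator Σ(x_t−x̄)² = 60.0000
r_2 = -35.0000 / 60.0000 = -0.583

-0.583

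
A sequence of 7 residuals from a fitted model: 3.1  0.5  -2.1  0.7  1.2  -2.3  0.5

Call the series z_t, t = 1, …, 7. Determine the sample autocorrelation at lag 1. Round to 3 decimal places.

Mean z̄ = (3.1 + 0.5 − 2.1 + 0.7 + 1.2 − 2.3 + 0.5)/7 = 0.2286
Σ(z_t−z̄)(z_{t+1}−z̄) = (0.7794) + (-0.6320) + (-1.0978) + (0.4580) + (-2.4563) + (-0.6863) = -3.6351
Denominator Σ(z_t−z̄)² = 21.3743
r_1 = -3.6351 / 21.3743 = -0.170

-0.170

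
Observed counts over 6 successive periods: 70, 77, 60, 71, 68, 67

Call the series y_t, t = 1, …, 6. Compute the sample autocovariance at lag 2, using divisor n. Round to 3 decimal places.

Mean ȳ = (70 + 77 + 60 + 71 + 68 + 67)/6 = 68.8333
Σ_{t=1}^{4}(y_t−ȳ)(y_{t+2}−ȳ) = 10.7778
γ_2 = 10.7778 / 6 = 1.796

1.796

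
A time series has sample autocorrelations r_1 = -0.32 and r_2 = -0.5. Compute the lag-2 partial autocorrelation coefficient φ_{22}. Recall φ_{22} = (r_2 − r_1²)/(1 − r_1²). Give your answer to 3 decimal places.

-0.671

φ_{22} = (r_2 − r_1²) / (1 − r_1²)
r_1² = (-0.32)² = 0.1024
Numerator = -0.5 − 0.1024 = -0.6024; denominator = 1 − 0.1024 = 0.8976
φ_{22} = -0.6024 / 0.8976 = -0.671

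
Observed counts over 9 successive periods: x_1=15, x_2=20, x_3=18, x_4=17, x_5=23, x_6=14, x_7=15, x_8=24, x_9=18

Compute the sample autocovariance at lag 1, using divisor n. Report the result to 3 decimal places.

-4.240

Mean x̄ = (15 + 20 + 18 + 17 + 23 + 14 + 15 + 24 + 18)/9 = 18.2222
Σ_{t=1}^{8}(x_t−x̄)(x_{t+1}−x̄) = -38.1605
γ_1 = -38.1605 / 9 = -4.240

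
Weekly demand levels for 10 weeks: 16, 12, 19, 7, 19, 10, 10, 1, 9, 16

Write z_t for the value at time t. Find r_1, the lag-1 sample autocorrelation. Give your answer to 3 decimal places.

Mean z̄ = (16 + 12 + 19 + 7 + 19 + 10 + 10 + 1 + 9 + 16)/10 = 11.9000
Numerator Σ_{t=1}^{9}(z_t−z̄)(z_{t+1}−z̄) = -37.9100
Denominator Σ(z_t−z̄)² = 292.9000
r_1 = -37.9100 / 292.9000 = -0.129

-0.129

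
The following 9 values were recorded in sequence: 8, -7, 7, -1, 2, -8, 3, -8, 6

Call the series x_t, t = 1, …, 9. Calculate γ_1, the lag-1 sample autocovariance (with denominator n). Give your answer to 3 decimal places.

Mean x̄ = (8 − 7 + 7 − 1 + 2 − 8 + 3 − 8 + 6)/9 = 0.2222
Σ_{t=1}^{8}(x_t−x̄)(x_{t+1}−x̄) = -223.3827
γ_1 = -223.3827 / 9 = -24.820

-24.820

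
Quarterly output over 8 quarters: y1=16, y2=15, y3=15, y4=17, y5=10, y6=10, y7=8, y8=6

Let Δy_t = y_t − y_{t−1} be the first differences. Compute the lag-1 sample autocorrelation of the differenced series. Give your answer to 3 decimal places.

First differences Δy: -1, 0, 2, -7, 0, -2, -2
Mean of differences = -1.4286
Numerator Σ(Δy_t−Δȳ)(Δy_{t+1}−Δȳ) = -22.0408
Denominator Σ(Δy_t−Δȳ)² = 47.7143
r_1(Δy) = -22.0408 / 47.7143 = -0.462

-0.462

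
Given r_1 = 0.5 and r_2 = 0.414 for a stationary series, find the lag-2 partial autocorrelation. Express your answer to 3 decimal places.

φ_{22} = (r_2 − r_1²) / (1 − r_1²)
r_1² = (0.5)² = 0.25
Numerator = 0.414 − 0.2500 = 0.1640; denominator = 1 − 0.2500 = 0.7500
φ_{22} = 0.1640 / 0.7500 = 0.219

0.219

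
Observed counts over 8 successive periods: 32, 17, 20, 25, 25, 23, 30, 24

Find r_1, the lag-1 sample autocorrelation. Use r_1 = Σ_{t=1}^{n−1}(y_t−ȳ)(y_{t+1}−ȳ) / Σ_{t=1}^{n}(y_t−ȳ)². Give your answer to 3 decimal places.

-0.218

Mean ȳ = (32 + 17 + 20 + 25 + 25 + 23 + 30 + 24)/8 = 24.5000
Σ(y_t−ȳ)(y_{t+1}−ȳ) = (-56.2500) + (33.7500) + (-2.2500) + (0.2500) + (-0.7500) + (-8.2500) + (-2.7500) = -36.2500
Denominator Σ(y_t−ȳ)² = 166.0000
r_1 = -36.2500 / 166.0000 = -0.218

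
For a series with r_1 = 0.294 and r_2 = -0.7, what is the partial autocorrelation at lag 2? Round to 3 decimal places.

-0.861

φ_{22} = (r_2 − r_1²) / (1 − r_1²)
r_1² = (0.294)² = 0.086436
Numerator = -0.7 − 0.0864 = -0.7864; denominator = 1 − 0.0864 = 0.9136
φ_{22} = -0.7864 / 0.9136 = -0.861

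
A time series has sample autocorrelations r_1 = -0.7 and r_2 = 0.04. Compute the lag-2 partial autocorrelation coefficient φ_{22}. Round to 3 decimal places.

φ_{22} = (r_2 − r_1²) / (1 − r_1²)
r_1² = (-0.7)² = 0.49
Numerator = 0.04 − 0.4900 = -0.4500; denominator = 1 − 0.4900 = 0.5100
φ_{22} = -0.4500 / 0.5100 = -0.882

-0.882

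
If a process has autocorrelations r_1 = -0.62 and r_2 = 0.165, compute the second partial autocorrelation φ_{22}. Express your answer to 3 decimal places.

-0.356

φ_{22} = (r_2 − r_1²) / (1 − r_1²)
r_1² = (-0.62)² = 0.3844
Numerator = 0.165 − 0.3844 = -0.2194; denominator = 1 − 0.3844 = 0.6156
φ_{22} = -0.2194 / 0.6156 = -0.356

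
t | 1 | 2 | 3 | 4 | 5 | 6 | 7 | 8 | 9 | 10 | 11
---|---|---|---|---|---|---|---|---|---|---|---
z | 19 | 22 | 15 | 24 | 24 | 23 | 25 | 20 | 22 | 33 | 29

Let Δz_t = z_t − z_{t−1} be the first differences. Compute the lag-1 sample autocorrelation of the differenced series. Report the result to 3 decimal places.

First differences Δz: 3, -7, 9, 0, -1, 2, -5, 2, 11, -4
Mean of differences = 1.0000
Numerator Σ(Δz_t−Δz̄)(Δz_{t+1}−Δz̄) = -140.0000
Denominator Σ(Δz_t−Δz̄)² = 300.0000
r_1(Δz) = -140.0000 / 300.0000 = -0.467

-0.467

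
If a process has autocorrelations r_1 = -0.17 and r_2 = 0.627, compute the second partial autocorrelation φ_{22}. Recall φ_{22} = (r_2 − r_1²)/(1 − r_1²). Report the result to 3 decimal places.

φ_{22} = (r_2 − r_1²) / (1 − r_1²)
r_1² = (-0.17)² = 0.0289
Numerator = 0.627 − 0.0289 = 0.5981; denominator = 1 − 0.0289 = 0.9711
φ_{22} = 0.5981 / 0.9711 = 0.616

0.616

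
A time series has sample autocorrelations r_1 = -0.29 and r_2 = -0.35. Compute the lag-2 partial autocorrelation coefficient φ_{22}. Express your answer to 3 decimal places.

-0.474

φ_{22} = (r_2 − r_1²) / (1 − r_1²)
r_1² = (-0.29)² = 0.0841
Numerator = -0.35 − 0.0841 = -0.4341; denominator = 1 − 0.0841 = 0.9159
φ_{22} = -0.4341 / 0.9159 = -0.474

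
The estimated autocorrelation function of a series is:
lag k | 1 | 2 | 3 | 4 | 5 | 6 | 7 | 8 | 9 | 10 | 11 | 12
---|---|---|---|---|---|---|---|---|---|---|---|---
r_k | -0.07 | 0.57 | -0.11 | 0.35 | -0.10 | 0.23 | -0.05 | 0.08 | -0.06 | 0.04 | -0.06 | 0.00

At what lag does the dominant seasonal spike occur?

2

The largest autocorrelation is r_2 = 0.57, with weaker echoes at lags 4 (0.35) and 6 (0.23); the remaining lags stay at or below 0.08.
The dominant spike at lag 2 indicates a seasonal period of 2.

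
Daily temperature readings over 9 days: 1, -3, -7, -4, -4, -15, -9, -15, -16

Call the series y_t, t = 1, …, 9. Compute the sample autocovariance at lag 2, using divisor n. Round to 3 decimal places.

Mean ȳ = (1 − 3 − 7 − 4 − 4 − 15 − 9 − 15 − 16)/9 = -8.0000
Σ_{t=1}^{7}(y_t−ȳ)(y_{t+2}−ȳ) = 58.0000
γ_2 = 58.0000 / 9 = 6.444

6.444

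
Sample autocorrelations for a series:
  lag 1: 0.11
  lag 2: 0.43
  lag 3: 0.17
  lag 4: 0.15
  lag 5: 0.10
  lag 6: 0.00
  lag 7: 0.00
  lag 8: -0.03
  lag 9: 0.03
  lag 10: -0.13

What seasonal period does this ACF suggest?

The largest autocorrelation is r_2 = 0.43; the remaining lags stay at or below 0.17.
The dominant spike at lag 2 indicates a seasonal period of 2.

2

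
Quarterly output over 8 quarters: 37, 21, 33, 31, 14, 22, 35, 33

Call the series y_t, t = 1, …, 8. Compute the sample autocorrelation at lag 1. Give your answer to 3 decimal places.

-0.096

Mean ȳ = (37 + 21 + 33 + 31 + 14 + 22 + 35 + 33)/8 = 28.2500
Deviations from mean: 8.7500, -7.2500, 4.7500, 2.7500, -14.2500, -6.2500, 6.7500, 4.7500
Σ(y_t−ȳ)(y_{t+1}−ȳ) = (-63.4375) + (-34.4375) + (13.0625) + (-39.1875) + (89.0625) + (-42.1875) + (32.0625) = -45.0625
Denominator Σ(y_t−ȳ)² = 469.5000
r_1 = -45.0625 / 469.5000 = -0.096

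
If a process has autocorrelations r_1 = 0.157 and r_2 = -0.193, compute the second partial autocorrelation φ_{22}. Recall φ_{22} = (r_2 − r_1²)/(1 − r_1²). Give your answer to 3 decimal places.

φ_{22} = (r_2 − r_1²) / (1 − r_1²)
r_1² = (0.157)² = 0.024649
Numerator = -0.193 − 0.0246 = -0.2176; denominator = 1 − 0.0246 = 0.9754
φ_{22} = -0.2176 / 0.9754 = -0.223

-0.223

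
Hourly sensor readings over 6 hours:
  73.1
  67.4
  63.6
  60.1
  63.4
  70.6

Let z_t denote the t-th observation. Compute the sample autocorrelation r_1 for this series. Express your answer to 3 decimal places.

Mean z̄ = (73.1 + 67.4 + 63.6 + 60.1 + 63.4 + 70.6)/6 = 66.3667
Deviations from mean: 6.7333, 1.0333, -2.7667, -6.2667, -2.9667, 4.2333
Σ(z_t−z̄)(z_{t+1}−z̄) = (6.9578) + (-2.8589) + (17.3378) + (18.5911) + (-12.5589) = 27.4689
Denominator Σ(z_t−z̄)² = 120.0533
r_1 = 27.4689 / 120.0533 = 0.229

0.229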